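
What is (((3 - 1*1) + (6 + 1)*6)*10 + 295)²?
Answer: 540225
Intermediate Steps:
(((3 - 1*1) + (6 + 1)*6)*10 + 295)² = (((3 - 1) + 7*6)*10 + 295)² = ((2 + 42)*10 + 295)² = (44*10 + 295)² = (440 + 295)² = 735² = 540225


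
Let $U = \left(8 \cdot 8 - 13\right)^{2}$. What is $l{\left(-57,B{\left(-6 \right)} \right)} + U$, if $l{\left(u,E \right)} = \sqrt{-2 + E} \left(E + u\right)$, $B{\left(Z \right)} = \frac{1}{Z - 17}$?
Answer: $2601 - \frac{1312 i \sqrt{1081}}{529} \approx 2601.0 - 81.544 i$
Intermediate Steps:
$B{\left(Z \right)} = \frac{1}{-17 + Z}$
$U = 2601$ ($U = \left(64 - 13\right)^{2} = 51^{2} = 2601$)
$l{\left(-57,B{\left(-6 \right)} \right)} + U = \sqrt{-2 + \frac{1}{-17 - 6}} \left(\frac{1}{-17 - 6} - 57\right) + 2601 = \sqrt{-2 + \frac{1}{-23}} \left(\frac{1}{-23} - 57\right) + 2601 = \sqrt{-2 - \frac{1}{23}} \left(- \frac{1}{23} - 57\right) + 2601 = \sqrt{- \frac{47}{23}} \left(- \frac{1312}{23}\right) + 2601 = \frac{i \sqrt{1081}}{23} \left(- \frac{1312}{23}\right) + 2601 = - \frac{1312 i \sqrt{1081}}{529} + 2601 = 2601 - \frac{1312 i \sqrt{1081}}{529}$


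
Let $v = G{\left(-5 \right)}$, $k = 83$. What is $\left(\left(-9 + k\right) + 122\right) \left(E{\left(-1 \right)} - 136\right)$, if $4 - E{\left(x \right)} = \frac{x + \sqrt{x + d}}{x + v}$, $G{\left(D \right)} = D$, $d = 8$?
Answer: $- \frac{77714}{3} + \frac{98 \sqrt{7}}{3} \approx -25818.0$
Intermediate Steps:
$v = -5$
$E{\left(x \right)} = 4 - \frac{x + \sqrt{8 + x}}{-5 + x}$ ($E{\left(x \right)} = 4 - \frac{x + \sqrt{x + 8}}{x - 5} = 4 - \frac{x + \sqrt{8 + x}}{-5 + x}$)
$\left(\left(-9 + k\right) + 122\right) \left(E{\left(-1 \right)} - 136\right) = \left(\left(-9 + 83\right) + 122\right) \left(\frac{-20 - \sqrt{8 - 1} + 3 \left(-1\right)}{-5 - 1} - 136\right) = \left(74 + 122\right) \left(\frac{-20 - \sqrt{7} - 3}{-6} - 136\right) = 196 \left(- \frac{-23 - \sqrt{7}}{6} - 136\right) = 196 \left(\left(\frac{23}{6} + \frac{\sqrt{7}}{6}\right) - 136\right) = 196 \left(- \frac{793}{6} + \frac{\sqrt{7}}{6}\right) = - \frac{77714}{3} + \frac{98 \sqrt{7}}{3}$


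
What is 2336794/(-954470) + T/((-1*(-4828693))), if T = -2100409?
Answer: -6644219104236/2304421303855 ≈ -2.8832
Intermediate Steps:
2336794/(-954470) + T/((-1*(-4828693))) = 2336794/(-954470) - 2100409/((-1*(-4828693))) = 2336794*(-1/954470) - 2100409/4828693 = -1168397/477235 - 2100409*1/4828693 = -1168397/477235 - 2100409/4828693 = -6644219104236/2304421303855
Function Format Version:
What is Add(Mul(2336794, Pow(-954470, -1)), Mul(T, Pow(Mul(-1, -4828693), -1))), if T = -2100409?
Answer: Rational(-6644219104236, 2304421303855) ≈ -2.8832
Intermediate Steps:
Add(Mul(2336794, Pow(-954470, -1)), Mul(T, Pow(Mul(-1, -4828693), -1))) = Add(Mul(2336794, Pow(-954470, -1)), Mul(-2100409, Pow(Mul(-1, -4828693), -1))) = Add(Mul(2336794, Rational(-1, 954470)), Mul(-2100409, Pow(4828693, -1))) = Add(Rational(-1168397, 477235), Mul(-2100409, Rational(1, 4828693))) = Add(Rational(-1168397, 477235), Rational(-2100409, 4828693)) = Rational(-6644219104236, 2304421303855)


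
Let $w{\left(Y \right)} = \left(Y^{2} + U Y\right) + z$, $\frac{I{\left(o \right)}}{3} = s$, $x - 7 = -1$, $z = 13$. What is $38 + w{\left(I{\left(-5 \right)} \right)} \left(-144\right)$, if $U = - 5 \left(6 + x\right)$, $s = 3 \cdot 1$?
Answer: $64262$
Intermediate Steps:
$x = 6$ ($x = 7 - 1 = 6$)
$s = 3$
$U = -60$ ($U = - 5 \left(6 + 6\right) = \left(-5\right) 12 = -60$)
$I{\left(o \right)} = 9$ ($I{\left(o \right)} = 3 \cdot 3 = 9$)
$w{\left(Y \right)} = 13 + Y^{2} - 60 Y$ ($w{\left(Y \right)} = \left(Y^{2} - 60 Y\right) + 13 = 13 + Y^{2} - 60 Y$)
$38 + w{\left(I{\left(-5 \right)} \right)} \left(-144\right) = 38 + \left(13 + 9^{2} - 540\right) \left(-144\right) = 38 + \left(13 + 81 - 540\right) \left(-144\right) = 38 - -64224 = 38 + 64224 = 64262$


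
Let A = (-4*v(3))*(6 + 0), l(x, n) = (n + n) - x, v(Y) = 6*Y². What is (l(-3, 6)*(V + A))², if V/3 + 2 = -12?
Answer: 402804900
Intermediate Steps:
V = -42 (V = -6 + 3*(-12) = -6 - 36 = -42)
l(x, n) = -x + 2*n (l(x, n) = 2*n - x = -x + 2*n)
A = -1296 (A = (-24*3²)*(6 + 0) = -24*9*6 = -4*54*6 = -216*6 = -1296)
(l(-3, 6)*(V + A))² = ((-1*(-3) + 2*6)*(-42 - 1296))² = ((3 + 12)*(-1338))² = (15*(-1338))² = (-20070)² = 402804900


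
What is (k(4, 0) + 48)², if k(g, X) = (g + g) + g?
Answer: 3600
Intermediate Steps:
k(g, X) = 3*g (k(g, X) = 2*g + g = 3*g)
(k(4, 0) + 48)² = (3*4 + 48)² = (12 + 48)² = 60² = 3600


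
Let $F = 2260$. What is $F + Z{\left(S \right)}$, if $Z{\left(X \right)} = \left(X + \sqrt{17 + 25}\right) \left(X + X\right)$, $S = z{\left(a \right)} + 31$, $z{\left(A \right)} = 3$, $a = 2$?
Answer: $4572 + 68 \sqrt{42} \approx 5012.7$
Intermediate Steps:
$S = 34$ ($S = 3 + 31 = 34$)
$Z{\left(X \right)} = 2 X \left(X + \sqrt{42}\right)$ ($Z{\left(X \right)} = \left(X + \sqrt{42}\right) 2 X = 2 X \left(X + \sqrt{42}\right)$)
$F + Z{\left(S \right)} = 2260 + 2 \cdot 34 \left(34 + \sqrt{42}\right) = 2260 + \left(2312 + 68 \sqrt{42}\right) = 4572 + 68 \sqrt{42}$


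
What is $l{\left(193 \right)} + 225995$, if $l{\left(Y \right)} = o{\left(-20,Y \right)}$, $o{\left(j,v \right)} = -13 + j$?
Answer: $225962$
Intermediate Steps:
$l{\left(Y \right)} = -33$ ($l{\left(Y \right)} = -13 - 20 = -33$)
$l{\left(193 \right)} + 225995 = -33 + 225995 = 225962$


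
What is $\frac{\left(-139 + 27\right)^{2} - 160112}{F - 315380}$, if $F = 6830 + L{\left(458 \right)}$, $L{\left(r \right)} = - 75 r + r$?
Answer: $\frac{73784}{171221} \approx 0.43093$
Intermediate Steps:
$L{\left(r \right)} = - 74 r$
$F = -27062$ ($F = 6830 - 33892 = -27062$)
$\frac{\left(-139 + 27\right)^{2} - 160112}{F - 315380} = \frac{\left(-139 + 27\right)^{2} - 160112}{-27062 - 315380} = \frac{\left(-112\right)^{2} - 160112}{-342442} = \left(12544 - 160112\right) \left(- \frac{1}{342442}\right) = \left(-147568\right) \left(- \frac{1}{342442}\right) = \frac{73784}{171221}$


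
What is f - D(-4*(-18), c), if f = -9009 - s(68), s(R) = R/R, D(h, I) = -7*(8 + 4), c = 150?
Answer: -8926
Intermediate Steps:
D(h, I) = -84 (D(h, I) = -7*12 = -84)
s(R) = 1
f = -9010 (f = -9009 - 1*1 = -9009 - 1 = -9010)
f - D(-4*(-18), c) = -9010 - 1*(-84) = -9010 + 84 = -8926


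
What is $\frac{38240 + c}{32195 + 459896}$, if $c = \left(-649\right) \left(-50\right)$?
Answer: $\frac{70690}{492091} \approx 0.14365$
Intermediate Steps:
$c = 32450$
$\frac{38240 + c}{32195 + 459896} = \frac{38240 + 32450}{32195 + 459896} = \frac{70690}{492091}$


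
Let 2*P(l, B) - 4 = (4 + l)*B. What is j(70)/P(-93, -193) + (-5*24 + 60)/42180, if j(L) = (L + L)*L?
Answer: 13761619/12078243 ≈ 1.1394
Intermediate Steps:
P(l, B) = 2 + B*(4 + l)/2 (P(l, B) = 2 + ((4 + l)*B)/2 = 2 + (B*(4 + l))/2 = 2 + B*(4 + l)/2)
j(L) = 2*L**2 (j(L) = (2*L)*L = 2*L**2)
j(70)/P(-93, -193) + (-5*24 + 60)/42180 = (2*70**2)/(2 + 2*(-193) + (1/2)*(-193)*(-93)) + (-5*24 + 60)/42180 = (2*4900)/(2 - 386 + 17949/2) + (-120 + 60)*(1/42180) = 9800/(17181/2) - 60*1/42180 = 9800*(2/17181) - 1/703 = 19600/17181 - 1/703 = 13761619/12078243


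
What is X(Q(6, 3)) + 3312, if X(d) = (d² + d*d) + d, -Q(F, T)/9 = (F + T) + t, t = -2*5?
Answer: 3483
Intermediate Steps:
t = -10
Q(F, T) = 90 - 9*F - 9*T (Q(F, T) = -9*((F + T) - 10) = -9*(-10 + F + T) = 90 - 9*F - 9*T)
X(d) = d + 2*d² (X(d) = (d² + d²) + d = 2*d² + d = d + 2*d²)
X(Q(6, 3)) + 3312 = (90 - 9*6 - 9*3)*(1 + 2*(90 - 9*6 - 9*3)) + 3312 = (90 - 54 - 27)*(1 + 2*(90 - 54 - 27)) + 3312 = 9*(1 + 2*9) + 3312 = 9*(1 + 18) + 3312 = 9*19 + 3312 = 171 + 3312 = 3483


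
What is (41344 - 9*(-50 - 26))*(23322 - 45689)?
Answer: -940040276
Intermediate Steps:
(41344 - 9*(-50 - 26))*(23322 - 45689) = (41344 - 9*(-76))*(-22367) = (41344 + 684)*(-22367) = 42028*(-22367) = -940040276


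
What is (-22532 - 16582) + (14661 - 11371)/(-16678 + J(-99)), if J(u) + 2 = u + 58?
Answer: -654028484/16721 ≈ -39114.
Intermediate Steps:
J(u) = 56 + u (J(u) = -2 + (u + 58) = -2 + (58 + u) = 56 + u)
(-22532 - 16582) + (14661 - 11371)/(-16678 + J(-99)) = (-22532 - 16582) + (14661 - 11371)/(-16678 + (56 - 99)) = -39114 + 3290/(-16678 - 43) = -39114 + 3290/(-16721) = -39114 + 3290*(-1/16721) = -39114 - 3290/16721 = -654028484/16721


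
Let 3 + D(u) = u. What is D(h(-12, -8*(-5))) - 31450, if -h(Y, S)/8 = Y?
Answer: -31357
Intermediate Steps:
h(Y, S) = -8*Y
D(u) = -3 + u
D(h(-12, -8*(-5))) - 31450 = (-3 - 8*(-12)) - 31450 = (-3 + 96) - 31450 = 93 - 31450 = -31357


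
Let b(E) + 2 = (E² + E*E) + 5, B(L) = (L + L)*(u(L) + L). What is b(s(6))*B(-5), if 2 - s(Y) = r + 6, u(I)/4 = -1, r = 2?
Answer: 6750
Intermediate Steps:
u(I) = -4 (u(I) = 4*(-1) = -4)
s(Y) = -6 (s(Y) = 2 - (2 + 6) = 2 - 1*8 = 2 - 8 = -6)
B(L) = 2*L*(-4 + L) (B(L) = (L + L)*(-4 + L) = (2*L)*(-4 + L) = 2*L*(-4 + L))
b(E) = 3 + 2*E² (b(E) = -2 + ((E² + E*E) + 5) = -2 + ((E² + E²) + 5) = -2 + (2*E² + 5) = -2 + (5 + 2*E²) = 3 + 2*E²)
b(s(6))*B(-5) = (3 + 2*(-6)²)*(2*(-5)*(-4 - 5)) = (3 + 2*36)*(2*(-5)*(-9)) = (3 + 72)*90 = 75*90 = 6750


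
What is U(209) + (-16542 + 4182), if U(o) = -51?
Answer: -12411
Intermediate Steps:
U(209) + (-16542 + 4182) = -51 + (-16542 + 4182) = -51 - 12360 = -12411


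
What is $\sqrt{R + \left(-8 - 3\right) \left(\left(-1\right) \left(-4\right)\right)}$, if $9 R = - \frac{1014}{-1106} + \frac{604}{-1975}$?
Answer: $\frac{i \sqrt{3022837909}}{8295} \approx 6.6281 i$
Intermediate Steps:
$R = \frac{8447}{124425}$ ($R = \frac{- \frac{1014}{-1106} + \frac{604}{-1975}}{9} = \frac{\left(-1014\right) \left(- \frac{1}{1106}\right) + 604 \left(- \frac{1}{1975}\right)}{9} = \frac{\frac{507}{553} - \frac{604}{1975}}{9} = \frac{1}{9} \cdot \frac{8447}{13825} = \frac{8447}{124425} \approx 0.067888$)
$\sqrt{R + \left(-8 - 3\right) \left(\left(-1\right) \left(-4\right)\right)} = \sqrt{\frac{8447}{124425} + \left(-8 - 3\right) \left(\left(-1\right) \left(-4\right)\right)} = \sqrt{\frac{8447}{124425} - 44} = \sqrt{- \frac{5466253}{124425}} = \frac{i \sqrt{3022837909}}{8295}$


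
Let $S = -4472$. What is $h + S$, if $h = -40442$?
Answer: $-44914$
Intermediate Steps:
$h + S = -40442 - 4472 = -44914$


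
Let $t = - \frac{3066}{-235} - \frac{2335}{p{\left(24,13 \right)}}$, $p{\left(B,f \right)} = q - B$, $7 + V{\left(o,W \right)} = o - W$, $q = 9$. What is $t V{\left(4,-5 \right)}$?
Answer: $\frac{237886}{705} \approx 337.43$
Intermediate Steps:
$V{\left(o,W \right)} = -7 + o - W$ ($V{\left(o,W \right)} = -7 - \left(W - o\right) = -7 + o - W$)
$p{\left(B,f \right)} = 9 - B$
$t = \frac{118943}{705}$ ($t = - \frac{3066}{-235} - \frac{2335}{9 - 24} = \left(-3066\right) \left(- \frac{1}{235}\right) - \frac{2335}{9 - 24} = \frac{3066}{235} - \frac{2335}{-15} = \frac{3066}{235} - - \frac{467}{3} = \frac{3066}{235} + \frac{467}{3} = \frac{118943}{705} \approx 168.71$)
$t V{\left(4,-5 \right)} = \frac{118943 \left(-7 + 4 - -5\right)}{705} = \frac{118943 \left(-7 + 4 + 5\right)}{705} = \frac{118943}{705} \cdot 2 = \frac{237886}{705}$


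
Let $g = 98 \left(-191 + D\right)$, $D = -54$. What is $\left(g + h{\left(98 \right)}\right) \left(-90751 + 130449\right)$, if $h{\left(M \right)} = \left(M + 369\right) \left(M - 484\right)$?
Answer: $-8109189856$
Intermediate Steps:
$h{\left(M \right)} = \left(-484 + M\right) \left(369 + M\right)$ ($h{\left(M \right)} = \left(369 + M\right) \left(-484 + M\right) = \left(-484 + M\right) \left(369 + M\right)$)
$g = -24010$ ($g = 98 \left(-191 - 54\right) = 98 \left(-245\right) = -24010$)
$\left(g + h{\left(98 \right)}\right) \left(-90751 + 130449\right) = \left(-24010 - \left(189866 - 9604\right)\right) \left(-90751 + 130449\right) = \left(-24010 - 180262\right) 39698 = \left(-204272\right) 39698 = -8109189856$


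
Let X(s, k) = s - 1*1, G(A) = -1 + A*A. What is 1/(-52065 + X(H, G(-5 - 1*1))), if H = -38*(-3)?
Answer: -1/51952 ≈ -1.9249e-5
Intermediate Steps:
H = 114
G(A) = -1 + A²
X(s, k) = -1 + s (X(s, k) = s - 1 = -1 + s)
1/(-52065 + X(H, G(-5 - 1*1))) = 1/(-52065 + (-1 + 114)) = 1/(-52065 + 113) = 1/(-51952) = -1/51952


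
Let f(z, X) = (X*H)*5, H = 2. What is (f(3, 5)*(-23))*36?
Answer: -41400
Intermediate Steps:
f(z, X) = 10*X (f(z, X) = (X*2)*5 = (2*X)*5 = 10*X)
(f(3, 5)*(-23))*36 = ((10*5)*(-23))*36 = (50*(-23))*36 = -1150*36 = -41400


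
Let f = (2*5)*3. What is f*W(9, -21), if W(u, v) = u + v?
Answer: -360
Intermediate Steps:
f = 30 (f = 10*3 = 30)
f*W(9, -21) = 30*(9 - 21) = 30*(-12) = -360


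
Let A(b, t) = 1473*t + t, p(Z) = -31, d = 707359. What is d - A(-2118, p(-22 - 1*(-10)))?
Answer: 753053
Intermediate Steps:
A(b, t) = 1474*t
d - A(-2118, p(-22 - 1*(-10))) = 707359 - 1474*(-31) = 707359 - 1*(-45694) = 707359 + 45694 = 753053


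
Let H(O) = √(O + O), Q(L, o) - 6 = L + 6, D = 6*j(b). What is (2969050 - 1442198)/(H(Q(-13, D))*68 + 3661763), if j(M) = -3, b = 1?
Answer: 5590970160076/13408508277417 - 103825936*I*√2/13408508277417 ≈ 0.41697 - 1.0951e-5*I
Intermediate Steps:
D = -18 (D = 6*(-3) = -18)
Q(L, o) = 12 + L (Q(L, o) = 6 + (L + 6) = 6 + (6 + L) = 12 + L)
H(O) = √2*√O (H(O) = √(2*O) = √2*√O)
(2969050 - 1442198)/(H(Q(-13, D))*68 + 3661763) = (2969050 - 1442198)/((√2*√(12 - 13))*68 + 3661763) = 1526852/((√2*√(-1))*68 + 3661763) = 1526852/((√2*I)*68 + 3661763) = 1526852/((I*√2)*68 + 3661763) = 1526852/(68*I*√2 + 3661763) = 1526852/(3661763 + 68*I*√2)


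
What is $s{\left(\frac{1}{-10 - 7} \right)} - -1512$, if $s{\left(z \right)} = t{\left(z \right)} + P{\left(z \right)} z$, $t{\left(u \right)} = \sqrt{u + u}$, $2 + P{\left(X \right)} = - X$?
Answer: $\frac{437001}{289} + \frac{i \sqrt{34}}{17} \approx 1512.1 + 0.343 i$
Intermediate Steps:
$P{\left(X \right)} = -2 - X$
$t{\left(u \right)} = \sqrt{2} \sqrt{u}$ ($t{\left(u \right)} = \sqrt{2 u} = \sqrt{2} \sqrt{u}$)
$s{\left(z \right)} = z \left(-2 - z\right) + \sqrt{2} \sqrt{z}$ ($s{\left(z \right)} = \sqrt{2} \sqrt{z} + \left(-2 - z\right) z = \sqrt{2} \sqrt{z} + z \left(-2 - z\right) = z \left(-2 - z\right) + \sqrt{2} \sqrt{z}$)
$s{\left(\frac{1}{-10 - 7} \right)} - -1512 = \left(\sqrt{2} \sqrt{\frac{1}{-10 - 7}} - \frac{2 + \frac{1}{-10 - 7}}{-10 - 7}\right) - -1512 = \left(\sqrt{2} \sqrt{\frac{1}{-17}} - \frac{2 + \frac{1}{-17}}{-17}\right) + 1512 = \left(\sqrt{2} \sqrt{- \frac{1}{17}} - - \frac{2 - \frac{1}{17}}{17}\right) + 1512 = \left(\sqrt{2} \frac{i \sqrt{17}}{17} - \left(- \frac{1}{17}\right) \frac{33}{17}\right) + 1512 = \left(\frac{i \sqrt{34}}{17} + \frac{33}{289}\right) + 1512 = \left(\frac{33}{289} + \frac{i \sqrt{34}}{17}\right) + 1512 = \frac{437001}{289} + \frac{i \sqrt{34}}{17}$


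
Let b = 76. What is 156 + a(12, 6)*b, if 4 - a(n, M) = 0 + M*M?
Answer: -2276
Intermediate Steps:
a(n, M) = 4 - M² (a(n, M) = 4 - (0 + M*M) = 4 - (0 + M²) = 4 - M²)
156 + a(12, 6)*b = 156 + (4 - 1*6²)*76 = 156 + (4 - 1*36)*76 = 156 + (4 - 36)*76 = 156 - 32*76 = 156 - 2432 = -2276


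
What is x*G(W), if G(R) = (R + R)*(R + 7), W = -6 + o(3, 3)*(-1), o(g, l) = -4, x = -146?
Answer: 2920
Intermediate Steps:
W = -2 (W = -6 - 4*(-1) = -6 + 4 = -2)
G(R) = 2*R*(7 + R) (G(R) = (2*R)*(7 + R) = 2*R*(7 + R))
x*G(W) = -292*(-2)*(7 - 2) = -292*(-2)*5 = -146*(-20) = 2920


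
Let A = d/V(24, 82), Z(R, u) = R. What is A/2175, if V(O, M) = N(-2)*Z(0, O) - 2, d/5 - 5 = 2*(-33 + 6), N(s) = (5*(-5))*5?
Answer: 49/870 ≈ 0.056322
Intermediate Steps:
N(s) = -125 (N(s) = -25*5 = -125)
d = -245 (d = 25 + 5*(2*(-33 + 6)) = 25 + 5*(2*(-27)) = 25 + 5*(-54) = 25 - 270 = -245)
V(O, M) = -2 (V(O, M) = -125*0 - 2 = 0 - 2 = -2)
A = 245/2 (A = -245/(-2) = -245*(-½) = 245/2 ≈ 122.50)
A/2175 = (245/2)/2175 = (245/2)*(1/2175) = 49/870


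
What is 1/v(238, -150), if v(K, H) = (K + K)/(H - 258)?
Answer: -6/7 ≈ -0.85714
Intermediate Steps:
v(K, H) = 2*K/(-258 + H) (v(K, H) = (2*K)/(-258 + H) = 2*K/(-258 + H))
1/v(238, -150) = 1/(2*238/(-258 - 150)) = 1/(2*238/(-408)) = 1/(2*238*(-1/408)) = 1/(-7/6) = -6/7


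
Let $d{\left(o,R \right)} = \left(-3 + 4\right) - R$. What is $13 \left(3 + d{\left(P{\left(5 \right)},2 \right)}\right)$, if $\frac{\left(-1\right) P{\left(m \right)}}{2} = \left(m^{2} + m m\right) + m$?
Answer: $26$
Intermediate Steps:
$P{\left(m \right)} = - 4 m^{2} - 2 m$ ($P{\left(m \right)} = - 2 \left(\left(m^{2} + m m\right) + m\right) = - 2 \left(\left(m^{2} + m^{2}\right) + m\right) = - 2 \left(2 m^{2} + m\right) = - 2 \left(m + 2 m^{2}\right) = - 4 m^{2} - 2 m$)
$d{\left(o,R \right)} = 1 - R$
$13 \left(3 + d{\left(P{\left(5 \right)},2 \right)}\right) = 13 \left(3 + \left(1 - 2\right)\right) = 13 \left(3 - 1\right) = 13 \cdot 2 = 26$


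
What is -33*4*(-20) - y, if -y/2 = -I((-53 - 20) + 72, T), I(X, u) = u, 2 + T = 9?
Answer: 2626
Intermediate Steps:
T = 7 (T = -2 + 9 = 7)
y = 14 (y = -(-2)*7 = -2*(-7) = 14)
-33*4*(-20) - y = -33*4*(-20) - 1*14 = -132*(-20) - 14 = 2640 - 14 = 2626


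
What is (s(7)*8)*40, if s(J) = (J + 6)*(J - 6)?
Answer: 4160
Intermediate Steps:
s(J) = (-6 + J)*(6 + J) (s(J) = (6 + J)*(-6 + J) = (-6 + J)*(6 + J))
(s(7)*8)*40 = ((-36 + 7²)*8)*40 = ((-36 + 49)*8)*40 = (13*8)*40 = 104*40 = 4160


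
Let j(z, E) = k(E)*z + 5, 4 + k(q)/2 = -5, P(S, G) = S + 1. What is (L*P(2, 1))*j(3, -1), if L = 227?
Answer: -33369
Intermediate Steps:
P(S, G) = 1 + S
k(q) = -18 (k(q) = -8 + 2*(-5) = -8 - 10 = -18)
j(z, E) = 5 - 18*z (j(z, E) = -18*z + 5 = 5 - 18*z)
(L*P(2, 1))*j(3, -1) = (227*(1 + 2))*(5 - 18*3) = (227*3)*(5 - 54) = 681*(-49) = -33369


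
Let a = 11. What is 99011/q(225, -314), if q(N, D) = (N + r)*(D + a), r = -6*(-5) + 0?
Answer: -99011/77265 ≈ -1.2814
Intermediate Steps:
r = 30 (r = 30 + 0 = 30)
q(N, D) = (11 + D)*(30 + N) (q(N, D) = (N + 30)*(D + 11) = (30 + N)*(11 + D) = (11 + D)*(30 + N))
99011/q(225, -314) = 99011/(330 + 11*225 + 30*(-314) - 314*225) = 99011/(330 + 2475 - 9420 - 70650) = 99011/(-77265) = 99011*(-1/77265) = -99011/77265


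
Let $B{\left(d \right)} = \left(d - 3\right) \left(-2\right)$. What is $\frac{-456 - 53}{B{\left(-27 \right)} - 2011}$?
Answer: $\frac{509}{1951} \approx 0.26089$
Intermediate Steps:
$B{\left(d \right)} = 6 - 2 d$ ($B{\left(d \right)} = \left(-3 + d\right) \left(-2\right) = 6 - 2 d$)
$\frac{-456 - 53}{B{\left(-27 \right)} - 2011} = \frac{-456 - 53}{\left(6 - -54\right) - 2011} = \frac{-456 - 53}{\left(6 + 54\right) - 2011} = \frac{-456 - 53}{60 - 2011} = - \frac{509}{-1951} = \left(-509\right) \left(- \frac{1}{1951}\right) = \frac{509}{1951}$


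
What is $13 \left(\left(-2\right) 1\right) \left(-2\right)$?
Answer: $52$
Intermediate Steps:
$13 \left(\left(-2\right) 1\right) \left(-2\right) = 13 \left(-2\right) \left(-2\right) = \left(-26\right) \left(-2\right) = 52$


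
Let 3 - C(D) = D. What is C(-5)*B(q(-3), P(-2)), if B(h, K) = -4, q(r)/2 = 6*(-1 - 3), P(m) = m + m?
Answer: -32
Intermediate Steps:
P(m) = 2*m
q(r) = -48 (q(r) = 2*(6*(-1 - 3)) = 2*(6*(-4)) = 2*(-24) = -48)
C(D) = 3 - D
C(-5)*B(q(-3), P(-2)) = (3 - 1*(-5))*(-4) = (3 + 5)*(-4) = 8*(-4) = -32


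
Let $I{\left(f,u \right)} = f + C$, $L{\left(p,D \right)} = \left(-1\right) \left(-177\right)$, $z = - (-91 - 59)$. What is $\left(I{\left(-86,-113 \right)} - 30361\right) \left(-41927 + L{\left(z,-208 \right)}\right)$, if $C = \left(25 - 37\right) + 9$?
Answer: $1271287500$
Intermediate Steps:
$C = -3$ ($C = -12 + 9 = -3$)
$z = 150$ ($z = \left(-1\right) \left(-150\right) = 150$)
$L{\left(p,D \right)} = 177$
$I{\left(f,u \right)} = -3 + f$ ($I{\left(f,u \right)} = f - 3 = -3 + f$)
$\left(I{\left(-86,-113 \right)} - 30361\right) \left(-41927 + L{\left(z,-208 \right)}\right) = \left(\left(-3 - 86\right) - 30361\right) \left(-41927 + 177\right) = \left(-89 - 30361\right) \left(-41750\right) = \left(-30450\right) \left(-41750\right) = 1271287500$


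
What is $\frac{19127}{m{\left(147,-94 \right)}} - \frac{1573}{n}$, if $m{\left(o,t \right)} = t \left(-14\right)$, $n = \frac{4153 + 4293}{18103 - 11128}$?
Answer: $- \frac{7138588829}{5557468} \approx -1284.5$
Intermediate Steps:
$n = \frac{8446}{6975} \approx 1.2109$
$m{\left(o,t \right)} = - 14 t$
$\frac{19127}{m{\left(147,-94 \right)}} - \frac{1573}{n} = \frac{19127}{\left(-14\right) \left(-94\right)} - \frac{1573}{\frac{8446}{6975}} = \frac{19127}{1316} - \frac{10971675}{8446} = - \frac{7138588829}{5557468}$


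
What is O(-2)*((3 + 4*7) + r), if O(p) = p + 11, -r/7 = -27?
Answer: 1980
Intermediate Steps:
r = 189 (r = -7*(-27) = 189)
O(p) = 11 + p
O(-2)*((3 + 4*7) + r) = (11 - 2)*((3 + 4*7) + 189) = 9*((3 + 28) + 189) = 9*(31 + 189) = 9*220 = 1980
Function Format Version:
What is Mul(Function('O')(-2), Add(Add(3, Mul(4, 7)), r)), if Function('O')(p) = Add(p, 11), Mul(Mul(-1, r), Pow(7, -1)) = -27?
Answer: 1980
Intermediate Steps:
r = 189 (r = Mul(-7, -27) = 189)
Function('O')(p) = Add(11, p)
Mul(Function('O')(-2), Add(Add(3, Mul(4, 7)), r)) = Mul(Add(11, -2), Add(Add(3, Mul(4, 7)), 189)) = Mul(9, Add(Add(3, 28), 189)) = Mul(9, Add(31, 189)) = Mul(9, 220) = 1980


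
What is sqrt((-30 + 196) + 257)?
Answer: 3*sqrt(47) ≈ 20.567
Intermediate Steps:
sqrt((-30 + 196) + 257) = sqrt(166 + 257) = sqrt(423) = 3*sqrt(47)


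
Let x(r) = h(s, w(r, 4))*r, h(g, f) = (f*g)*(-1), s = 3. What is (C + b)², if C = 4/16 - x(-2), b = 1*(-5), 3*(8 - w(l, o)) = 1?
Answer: 41209/16 ≈ 2575.6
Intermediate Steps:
w(l, o) = 23/3 (w(l, o) = 8 - ⅓*1 = 8 - ⅓ = 23/3)
h(g, f) = -f*g
b = -5
x(r) = -23*r (x(r) = (-1*23/3*3)*r = -23*r)
C = -183/4 (C = 4/16 - (-23)*(-2) = 4*(1/16) - 1*46 = ¼ - 46 = -183/4 ≈ -45.750)
(C + b)² = (-183/4 - 5)² = (-203/4)² = 41209/16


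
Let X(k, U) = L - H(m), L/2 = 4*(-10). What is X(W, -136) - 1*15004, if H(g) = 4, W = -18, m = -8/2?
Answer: -15088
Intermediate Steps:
m = -4 (m = -8*½ = -4)
L = -80 (L = 2*(4*(-10)) = 2*(-40) = -80)
X(k, U) = -84 (X(k, U) = -80 - 1*4 = -80 - 4 = -84)
X(W, -136) - 1*15004 = -84 - 1*15004 = -84 - 15004 = -15088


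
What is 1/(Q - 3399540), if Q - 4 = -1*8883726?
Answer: -1/12283262 ≈ -8.1412e-8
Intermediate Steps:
Q = -8883722 (Q = 4 - 1*8883726 = 4 - 8883726 = -8883722)
1/(Q - 3399540) = 1/(-8883722 - 3399540) = 1/(-12283262) = -1/12283262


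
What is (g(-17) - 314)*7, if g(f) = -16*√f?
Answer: -2198 - 112*I*√17 ≈ -2198.0 - 461.79*I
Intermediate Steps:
(g(-17) - 314)*7 = (-16*I*√17 - 314)*7 = (-314 - 16*I*√17)*7 = -2198 - 112*I*√17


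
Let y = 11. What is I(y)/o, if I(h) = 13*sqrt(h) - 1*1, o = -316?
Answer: 1/316 - 13*sqrt(11)/316 ≈ -0.13328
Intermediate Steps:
I(h) = -1 + 13*sqrt(h) (I(h) = 13*sqrt(h) - 1 = -1 + 13*sqrt(h))
I(y)/o = (-1 + 13*sqrt(11))/(-316) = (-1 + 13*sqrt(11))*(-1/316) = 1/316 - 13*sqrt(11)/316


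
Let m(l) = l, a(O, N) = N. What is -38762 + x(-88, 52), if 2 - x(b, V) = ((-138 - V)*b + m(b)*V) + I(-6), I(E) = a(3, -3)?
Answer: -50901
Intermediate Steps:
I(E) = -3
x(b, V) = 5 - V*b - b*(-138 - V) (x(b, V) = 2 - (((-138 - V)*b + b*V) - 3) = 2 - ((b*(-138 - V) + V*b) - 3) = 2 - ((V*b + b*(-138 - V)) - 3) = 2 - (-3 + V*b + b*(-138 - V)) = 2 + (3 - V*b - b*(-138 - V)) = 5 - V*b - b*(-138 - V))
-38762 + x(-88, 52) = -38762 + (5 + 138*(-88)) = -38762 + (5 - 12144) = -38762 - 12139 = -50901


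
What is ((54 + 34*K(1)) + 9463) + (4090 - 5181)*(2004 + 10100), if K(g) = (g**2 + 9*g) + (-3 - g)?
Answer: -13195743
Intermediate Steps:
K(g) = -3 + g**2 + 8*g
((54 + 34*K(1)) + 9463) + (4090 - 5181)*(2004 + 10100) = ((54 + 34*(-3 + 1**2 + 8*1)) + 9463) + (4090 - 5181)*(2004 + 10100) = ((54 + 34*(-3 + 1 + 8)) + 9463) - 1091*12104 = ((54 + 34*6) + 9463) - 13205464 = ((54 + 204) + 9463) - 13205464 = (258 + 9463) - 13205464 = 9721 - 13205464 = -13195743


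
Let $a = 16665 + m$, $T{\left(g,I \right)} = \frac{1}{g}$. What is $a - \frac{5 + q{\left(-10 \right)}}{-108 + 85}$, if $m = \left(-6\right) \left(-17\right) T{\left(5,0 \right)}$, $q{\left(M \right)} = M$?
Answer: $\frac{1918796}{115} \approx 16685.0$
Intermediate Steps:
$m = \frac{102}{5}$ ($m = \frac{\left(-6\right) \left(-17\right)}{5} = 102 \cdot \frac{1}{5} = \frac{102}{5} \approx 20.4$)
$a = \frac{83427}{5}$ ($a = 16665 + \frac{102}{5} = \frac{83427}{5} \approx 16685.0$)
$a - \frac{5 + q{\left(-10 \right)}}{-108 + 85} = \frac{83427}{5} - \frac{5 - 10}{-108 + 85} = \frac{83427}{5} - \frac{1}{-23} \left(-5\right) = \frac{83427}{5} - \left(- \frac{1}{23}\right) \left(-5\right) = \frac{83427}{5} - \frac{5}{23} = \frac{1918796}{115}$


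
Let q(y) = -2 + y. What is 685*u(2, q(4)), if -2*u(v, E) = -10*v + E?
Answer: 6165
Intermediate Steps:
u(v, E) = 5*v - E/2 (u(v, E) = -(-10*v + E)/2 = -(E - 10*v)/2 = 5*v - E/2)
685*u(2, q(4)) = 685*(5*2 - (-2 + 4)/2) = 685*(10 - ½*2) = 685*(10 - 1) = 685*9 = 6165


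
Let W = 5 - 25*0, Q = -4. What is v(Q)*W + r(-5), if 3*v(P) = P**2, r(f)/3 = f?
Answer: 35/3 ≈ 11.667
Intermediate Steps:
r(f) = 3*f
v(P) = P**2/3
W = 5 (W = 5 - 5*0 = 5 + 0 = 5)
v(Q)*W + r(-5) = ((1/3)*(-4)**2)*5 + 3*(-5) = ((1/3)*16)*5 - 15 = (16/3)*5 - 15 = 80/3 - 15 = 35/3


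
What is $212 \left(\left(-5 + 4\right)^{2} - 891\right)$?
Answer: $-188680$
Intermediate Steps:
$212 \left(\left(-5 + 4\right)^{2} - 891\right) = 212 \left(\left(-1\right)^{2} - 891\right) = 212 \left(1 - 891\right) = 212 \left(-890\right) = -188680$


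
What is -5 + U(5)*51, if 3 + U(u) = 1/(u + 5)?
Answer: -1529/10 ≈ -152.90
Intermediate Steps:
U(u) = -3 + 1/(5 + u) (U(u) = -3 + 1/(u + 5) = -3 + 1/(5 + u))
-5 + U(5)*51 = -5 + ((-14 - 3*5)/(5 + 5))*51 = -5 + ((-14 - 15)/10)*51 = -5 + ((⅒)*(-29))*51 = -5 - 29/10*51 = -5 - 1479/10 = -1529/10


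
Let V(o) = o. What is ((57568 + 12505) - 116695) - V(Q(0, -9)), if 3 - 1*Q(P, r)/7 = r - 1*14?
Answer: -46804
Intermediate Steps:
Q(P, r) = 119 - 7*r (Q(P, r) = 21 - 7*(r - 1*14) = 21 - 7*(r - 14) = 21 - 7*(-14 + r) = 21 + (98 - 7*r) = 119 - 7*r)
((57568 + 12505) - 116695) - V(Q(0, -9)) = ((57568 + 12505) - 116695) - (119 - 7*(-9)) = (70073 - 116695) - (119 + 63) = -46622 - 1*182 = -46622 - 182 = -46804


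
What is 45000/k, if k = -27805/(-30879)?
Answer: 277911000/5561 ≈ 49975.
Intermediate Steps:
k = 27805/30879 (k = -27805*(-1/30879) = 27805/30879 ≈ 0.90045)
45000/k = 45000/(27805/30879) = 45000*(30879/27805) = 277911000/5561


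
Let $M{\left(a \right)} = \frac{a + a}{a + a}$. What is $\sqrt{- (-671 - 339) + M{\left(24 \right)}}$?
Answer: $\sqrt{1011} \approx 31.796$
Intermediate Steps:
$M{\left(a \right)} = 1$ ($M{\left(a \right)} = \frac{2 a}{2 a} = 2 a \frac{1}{2 a} = 1$)
$\sqrt{- (-671 - 339) + M{\left(24 \right)}} = \sqrt{- (-671 - 339) + 1} = \sqrt{\left(-1\right) \left(-1010\right) + 1} = \sqrt{1010 + 1} = \sqrt{1011}$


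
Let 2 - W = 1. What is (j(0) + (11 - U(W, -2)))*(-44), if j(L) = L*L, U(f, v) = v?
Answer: -572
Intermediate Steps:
W = 1 (W = 2 - 1*1 = 2 - 1 = 1)
j(L) = L²
(j(0) + (11 - U(W, -2)))*(-44) = (0² + (11 - 1*(-2)))*(-44) = (0 + (11 + 2))*(-44) = (0 + 13)*(-44) = 13*(-44) = -572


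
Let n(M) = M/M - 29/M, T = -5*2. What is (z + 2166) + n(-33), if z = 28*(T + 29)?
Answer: 89096/33 ≈ 2699.9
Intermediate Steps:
T = -10 (T = -5*2 = -10)
n(M) = 1 - 29/M
z = 532 (z = 28*(-10 + 29) = 28*19 = 532)
(z + 2166) + n(-33) = (532 + 2166) + (-29 - 33)/(-33) = 2698 - 1/33*(-62) = 2698 + 62/33 = 89096/33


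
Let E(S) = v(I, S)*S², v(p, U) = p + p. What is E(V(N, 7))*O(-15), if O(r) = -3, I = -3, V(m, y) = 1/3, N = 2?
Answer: 2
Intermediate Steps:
V(m, y) = ⅓ (V(m, y) = 1*(⅓) = ⅓)
v(p, U) = 2*p
E(S) = -6*S² (E(S) = (2*(-3))*S² = -6*S²)
E(V(N, 7))*O(-15) = -6*(⅓)²*(-3) = -6*⅑*(-3) = -⅔*(-3) = 2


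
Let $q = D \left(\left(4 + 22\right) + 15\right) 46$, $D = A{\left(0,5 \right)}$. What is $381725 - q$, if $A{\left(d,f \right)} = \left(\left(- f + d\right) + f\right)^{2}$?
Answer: $381725$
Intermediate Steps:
$A{\left(d,f \right)} = d^{2}$ ($A{\left(d,f \right)} = \left(\left(d - f\right) + f\right)^{2} = d^{2}$)
$D = 0$ ($D = 0^{2} = 0$)
$q = 0$ ($q = 0 \left(\left(4 + 22\right) + 15\right) 46 = 0 \left(26 + 15\right) 46 = 0 \cdot 41 \cdot 46 = 0 \cdot 46 = 0$)
$381725 - q = 381725 - 0 = 381725 + 0 = 381725$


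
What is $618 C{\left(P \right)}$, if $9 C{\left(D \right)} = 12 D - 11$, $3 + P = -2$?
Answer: $- \frac{14626}{3} \approx -4875.3$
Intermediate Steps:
$P = -5$ ($P = -3 - 2 = -5$)
$C{\left(D \right)} = - \frac{11}{9} + \frac{4 D}{3}$ ($C{\left(D \right)} = \frac{12 D - 11}{9} = \frac{-11 + 12 D}{9} = - \frac{11}{9} + \frac{4 D}{3}$)
$618 C{\left(P \right)} = 618 \left(- \frac{11}{9} + \frac{4}{3} \left(-5\right)\right) = 618 \left(- \frac{11}{9} - \frac{20}{3}\right) = 618 \left(- \frac{71}{9}\right) = - \frac{14626}{3}$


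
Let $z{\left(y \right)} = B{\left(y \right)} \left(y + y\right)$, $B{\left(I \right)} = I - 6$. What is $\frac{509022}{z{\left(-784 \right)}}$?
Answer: $\frac{254511}{619360} \approx 0.41093$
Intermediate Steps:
$B{\left(I \right)} = -6 + I$ ($B{\left(I \right)} = I - 6 = -6 + I$)
$z{\left(y \right)} = 2 y \left(-6 + y\right)$ ($z{\left(y \right)} = \left(-6 + y\right) \left(y + y\right) = \left(-6 + y\right) 2 y = 2 y \left(-6 + y\right)$)
$\frac{509022}{z{\left(-784 \right)}} = \frac{509022}{2 \left(-784\right) \left(-6 - 784\right)} = \frac{509022}{2 \left(-784\right) \left(-790\right)} = \frac{509022}{1238720} = 509022 \cdot \frac{1}{1238720} = \frac{254511}{619360}$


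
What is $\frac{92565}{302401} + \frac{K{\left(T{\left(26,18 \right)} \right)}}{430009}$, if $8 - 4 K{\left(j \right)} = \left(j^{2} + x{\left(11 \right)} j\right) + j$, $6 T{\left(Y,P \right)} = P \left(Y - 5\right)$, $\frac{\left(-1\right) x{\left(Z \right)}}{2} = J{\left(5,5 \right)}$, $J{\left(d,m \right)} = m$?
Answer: $\frac{7190399243}{23642754838} \approx 0.30413$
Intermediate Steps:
$x{\left(Z \right)} = -10$ ($x{\left(Z \right)} = \left(-2\right) 5 = -10$)
$T{\left(Y,P \right)} = \frac{P \left(-5 + Y\right)}{6}$ ($T{\left(Y,P \right)} = \frac{P \left(Y - 5\right)}{6} = \frac{P \left(-5 + Y\right)}{6}$)
$K{\left(j \right)} = 2 - \frac{j^{2}}{4} + \frac{9 j}{4}$ ($K{\left(j \right)} = 2 - \frac{\left(j^{2} - 10 j\right) + j}{4} = 2 - \frac{j^{2} - 9 j}{4} = 2 - \left(- \frac{9 j}{4} + \frac{j^{2}}{4}\right) = 2 - \frac{j^{2}}{4} + \frac{9 j}{4}$)
$\frac{92565}{302401} + \frac{K{\left(T{\left(26,18 \right)} \right)}}{430009} = \frac{92565}{302401} + \frac{2 - \frac{\left(\frac{1}{6} \cdot 18 \left(-5 + 26\right)\right)^{2}}{4} + \frac{9 \cdot \frac{1}{6} \cdot 18 \left(-5 + 26\right)}{4}}{430009} = 92565 \cdot \frac{1}{302401} + \left(2 - \frac{\left(\frac{1}{6} \cdot 18 \cdot 21\right)^{2}}{4} + \frac{9 \cdot \frac{1}{6} \cdot 18 \cdot 21}{4}\right) \frac{1}{430009} = \frac{8415}{27491} + \left(2 - \frac{63^{2}}{4} + \frac{9}{4} \cdot 63\right) \frac{1}{430009} = \frac{8415}{27491} + \left(2 - \frac{3969}{4} + \frac{567}{4}\right) \frac{1}{430009} = \frac{8415}{27491} - \frac{1697}{860018} = \frac{7190399243}{23642754838}$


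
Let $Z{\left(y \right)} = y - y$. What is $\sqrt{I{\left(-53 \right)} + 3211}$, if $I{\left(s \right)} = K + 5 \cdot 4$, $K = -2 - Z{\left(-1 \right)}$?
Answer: $\sqrt{3229} \approx 56.824$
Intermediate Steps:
$Z{\left(y \right)} = 0$
$K = -2$ ($K = -2 - 0 = -2 + 0 = -2$)
$I{\left(s \right)} = 18$ ($I{\left(s \right)} = -2 + 5 \cdot 4 = -2 + 20 = 18$)
$\sqrt{I{\left(-53 \right)} + 3211} = \sqrt{18 + 3211} = \sqrt{3229}$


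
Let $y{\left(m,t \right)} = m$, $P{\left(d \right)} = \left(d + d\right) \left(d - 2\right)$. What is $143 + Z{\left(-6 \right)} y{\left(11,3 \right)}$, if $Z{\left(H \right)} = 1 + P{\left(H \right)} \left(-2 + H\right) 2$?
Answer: $-16742$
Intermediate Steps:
$P{\left(d \right)} = 2 d \left(-2 + d\right)$
$Z{\left(H \right)} = 1 + 2 H \left(-4 + 2 H\right) \left(-2 + H\right)$ ($Z{\left(H \right)} = 1 + 2 H \left(-2 + H\right) \left(-2 + H\right) 2 = 1 + 2 H \left(-2 + H\right) \left(-4 + 2 H\right) = 1 + 2 H \left(-4 + 2 H\right) \left(-2 + H\right)$)
$143 + Z{\left(-6 \right)} y{\left(11,3 \right)} = 143 + \left(1 - 16 \left(-6\right)^{2} + 4 \left(-6\right)^{3} + 16 \left(-6\right)\right) 11 = 143 + \left(1 - 576 + 4 \left(-216\right) - 96\right) 11 = 143 + \left(1 - 576 - 864 - 96\right) 11 = 143 - 16885 = -16742$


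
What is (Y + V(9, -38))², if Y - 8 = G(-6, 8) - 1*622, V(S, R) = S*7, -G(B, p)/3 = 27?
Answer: 399424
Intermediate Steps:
G(B, p) = -81 (G(B, p) = -3*27 = -81)
V(S, R) = 7*S
Y = -695 (Y = 8 + (-81 - 1*622) = 8 + (-81 - 622) = 8 - 703 = -695)
(Y + V(9, -38))² = (-695 + 7*9)² = (-695 + 63)² = (-632)² = 399424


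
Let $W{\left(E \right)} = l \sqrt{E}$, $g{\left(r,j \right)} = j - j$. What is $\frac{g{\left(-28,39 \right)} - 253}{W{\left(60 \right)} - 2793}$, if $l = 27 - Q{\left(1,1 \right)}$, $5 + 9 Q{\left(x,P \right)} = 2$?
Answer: $\frac{2119887}{23268067} + \frac{41492 \sqrt{15}}{23268067} \approx 0.098014$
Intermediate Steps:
$Q{\left(x,P \right)} = - \frac{1}{3}$ ($Q{\left(x,P \right)} = - \frac{5}{9} + \frac{1}{9} \cdot 2 = - \frac{5}{9} + \frac{2}{9} = - \frac{1}{3}$)
$g{\left(r,j \right)} = 0$
$l = \frac{82}{3}$ ($l = 27 - - \frac{1}{3} = 27 + \frac{1}{3} = \frac{82}{3} \approx 27.333$)
$W{\left(E \right)} = \frac{82 \sqrt{E}}{3}$
$\frac{g{\left(-28,39 \right)} - 253}{W{\left(60 \right)} - 2793} = \frac{0 - 253}{\frac{82 \sqrt{60}}{3} - 2793} = - \frac{253}{\frac{82 \cdot 2 \sqrt{15}}{3} - 2793} = - \frac{253}{\frac{164 \sqrt{15}}{3} - 2793} = - \frac{253}{-2793 + \frac{164 \sqrt{15}}{3}}$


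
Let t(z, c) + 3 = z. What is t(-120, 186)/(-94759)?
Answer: 123/94759 ≈ 0.0012980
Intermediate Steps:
t(z, c) = -3 + z
t(-120, 186)/(-94759) = (-3 - 120)/(-94759) = -123*(-1/94759) = 123/94759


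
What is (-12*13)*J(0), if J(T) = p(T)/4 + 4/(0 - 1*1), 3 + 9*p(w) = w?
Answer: 637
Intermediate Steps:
p(w) = -1/3 + w/9
J(T) = -49/12 + T/36 (J(T) = (-1/3 + T/9)/4 + 4/(0 - 1*1) = (-1/3 + T/9)*(1/4) + 4/(0 - 1) = (-1/12 + T/36) + 4/(-1) = (-1/12 + T/36) + 4*(-1) = (-1/12 + T/36) - 4 = -49/12 + T/36)
(-12*13)*J(0) = (-12*13)*(-49/12 + (1/36)*0) = -156*(-49/12 + 0) = -156*(-49/12) = 637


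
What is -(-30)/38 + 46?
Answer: 889/19 ≈ 46.789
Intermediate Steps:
-(-30)/38 + 46 = -2*(-15/38) + 46 = 15/19 + 46 = 889/19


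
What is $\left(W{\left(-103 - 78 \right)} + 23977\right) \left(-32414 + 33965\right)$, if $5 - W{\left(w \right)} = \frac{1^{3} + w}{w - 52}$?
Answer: $\frac{8666407926}{233} \approx 3.7195 \cdot 10^{7}$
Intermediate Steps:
$W{\left(w \right)} = 5 - \frac{1 + w}{-52 + w}$ ($W{\left(w \right)} = 5 - \frac{1^{3} + w}{w - 52} = 5 - \frac{1 + w}{-52 + w}$)
$\left(W{\left(-103 - 78 \right)} + 23977\right) \left(-32414 + 33965\right) = \left(\frac{-261 + 4 \left(-103 - 78\right)}{-52 - 181} + 23977\right) \left(-32414 + 33965\right) = \left(\frac{-261 + 4 \left(-181\right)}{-52 - 181} + 23977\right) 1551 = \left(\frac{-261 - 724}{-233} + 23977\right) 1551 = \left(\left(- \frac{1}{233}\right) \left(-985\right) + 23977\right) 1551 = \left(\frac{985}{233} + 23977\right) 1551 = \frac{5587626}{233} \cdot 1551 = \frac{8666407926}{233}$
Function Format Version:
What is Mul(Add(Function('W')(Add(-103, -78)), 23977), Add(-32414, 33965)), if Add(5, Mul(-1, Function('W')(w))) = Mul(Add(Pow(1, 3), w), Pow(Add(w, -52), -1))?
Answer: Rational(8666407926, 233) ≈ 3.7195e+7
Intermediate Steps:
Function('W')(w) = Add(5, Mul(-1, Pow(Add(-52, w), -1), Add(1, w))) (Function('W')(w) = Add(5, Mul(-1, Mul(Add(Pow(1, 3), w), Pow(Add(w, -52), -1)))) = Add(5, Mul(-1, Mul(Add(1, w), Pow(Add(-52, w), -1)))) = Add(5, Mul(-1, Mul(Pow(Add(-52, w), -1), Add(1, w)))) = Add(5, Mul(-1, Pow(Add(-52, w), -1), Add(1, w))))
Mul(Add(Function('W')(Add(-103, -78)), 23977), Add(-32414, 33965)) = Mul(Add(Mul(Pow(Add(-52, Add(-103, -78)), -1), Add(-261, Mul(4, Add(-103, -78)))), 23977), Add(-32414, 33965)) = Mul(Add(Mul(Pow(Add(-52, -181), -1), Add(-261, Mul(4, -181))), 23977), 1551) = Mul(Add(Mul(Pow(-233, -1), Add(-261, -724)), 23977), 1551) = Mul(Add(Mul(Rational(-1, 233), -985), 23977), 1551) = Mul(Add(Rational(985, 233), 23977), 1551) = Mul(Rational(5587626, 233), 1551) = Rational(8666407926, 233)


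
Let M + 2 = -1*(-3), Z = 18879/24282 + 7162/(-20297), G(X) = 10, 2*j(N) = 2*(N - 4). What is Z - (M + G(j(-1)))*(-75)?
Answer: 135603992143/164283918 ≈ 825.42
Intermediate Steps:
j(N) = -4 + N (j(N) = (2*(N - 4))/2 = (2*(-4 + N))/2 = (-8 + 2*N)/2 = -4 + N)
Z = 69759793/164283918 (Z = 18879*(1/24282) + 7162*(-1/20297) = 6293/8094 - 7162/20297 = 69759793/164283918 ≈ 0.42463)
M = 1 (M = -2 - 1*(-3) = -2 + 3 = 1)
Z - (M + G(j(-1)))*(-75) = 69759793/164283918 - (1 + 10)*(-75) = 69759793/164283918 - 11*(-75) = 69759793/164283918 - 1*(-825) = 69759793/164283918 + 825 = 135603992143/164283918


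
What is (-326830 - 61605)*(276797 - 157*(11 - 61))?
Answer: -110566857445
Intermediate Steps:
(-326830 - 61605)*(276797 - 157*(11 - 61)) = -388435*(276797 - 157*(-50)) = -388435*(276797 + 7850) = -388435*284647 = -110566857445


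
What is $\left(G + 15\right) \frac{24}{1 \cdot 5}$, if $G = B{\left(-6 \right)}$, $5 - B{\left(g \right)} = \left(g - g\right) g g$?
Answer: $96$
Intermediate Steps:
$B{\left(g \right)} = 5$ ($B{\left(g \right)} = 5 - \left(g - g\right) g g = 5 - 0 g^{2} = 5 - 0 = 5 + 0 = 5$)
$G = 5$
$\left(G + 15\right) \frac{24}{1 \cdot 5} = \left(5 + 15\right) \frac{24}{1 \cdot 5} = 20 \cdot \frac{24}{5} = 96$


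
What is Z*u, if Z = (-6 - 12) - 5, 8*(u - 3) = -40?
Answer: 46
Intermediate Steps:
u = -2 (u = 3 + (1/8)*(-40) = 3 - 5 = -2)
Z = -23 (Z = -18 - 5 = -23)
Z*u = -23*(-2) = 46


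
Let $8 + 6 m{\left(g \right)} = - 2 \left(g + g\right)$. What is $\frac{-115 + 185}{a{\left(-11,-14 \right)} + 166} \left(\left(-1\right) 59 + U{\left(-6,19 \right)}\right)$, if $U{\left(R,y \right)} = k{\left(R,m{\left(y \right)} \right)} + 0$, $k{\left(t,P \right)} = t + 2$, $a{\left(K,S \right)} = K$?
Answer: $- \frac{882}{31} \approx -28.452$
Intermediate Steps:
$m{\left(g \right)} = - \frac{4}{3} - \frac{2 g}{3}$ ($m{\left(g \right)} = - \frac{4}{3} + \frac{\left(-2\right) \left(g + g\right)}{6} = - \frac{4}{3} + \frac{\left(-2\right) 2 g}{6} = - \frac{4}{3} + \frac{\left(-4\right) g}{6} = - \frac{4}{3} - \frac{2 g}{3}$)
$k{\left(t,P \right)} = 2 + t$
$U{\left(R,y \right)} = 2 + R$ ($U{\left(R,y \right)} = \left(2 + R\right) + 0 = 2 + R$)
$\frac{-115 + 185}{a{\left(-11,-14 \right)} + 166} \left(\left(-1\right) 59 + U{\left(-6,19 \right)}\right) = \frac{-115 + 185}{-11 + 166} \left(\left(-1\right) 59 + \left(2 - 6\right)\right) = \frac{70}{155} \left(-59 - 4\right) = 70 \cdot \frac{1}{155} \left(-63\right) = \frac{14}{31} \left(-63\right) = - \frac{882}{31}$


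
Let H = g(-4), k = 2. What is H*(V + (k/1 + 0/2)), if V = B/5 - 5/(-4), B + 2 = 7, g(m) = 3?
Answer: 51/4 ≈ 12.750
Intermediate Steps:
B = 5 (B = -2 + 7 = 5)
H = 3
V = 9/4 (V = 5/5 - 5/(-4) = 5*(1/5) - 5*(-1/4) = 1 + 5/4 = 9/4 ≈ 2.2500)
H*(V + (k/1 + 0/2)) = 3*(9/4 + (2/1 + 0/2)) = 3*(9/4 + (2*1 + 0*(1/2))) = 3*(9/4 + (2 + 0)) = 3*(9/4 + 2) = 3*(17/4) = 51/4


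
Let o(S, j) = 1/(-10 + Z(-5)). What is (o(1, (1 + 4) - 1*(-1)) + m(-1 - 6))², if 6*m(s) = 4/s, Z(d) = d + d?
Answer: 3721/176400 ≈ 0.021094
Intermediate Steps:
Z(d) = 2*d
m(s) = 2/(3*s) (m(s) = (4/s)/6 = 2/(3*s))
o(S, j) = -1/20 (o(S, j) = 1/(-10 + 2*(-5)) = 1/(-10 - 10) = 1/(-20) = -1/20)
(o(1, (1 + 4) - 1*(-1)) + m(-1 - 6))² = (-1/20 + 2/(3*(-1 - 6)))² = (-1/20 + (⅔)/(-7))² = (-1/20 + (⅔)*(-⅐))² = (-1/20 - 2/21)² = (-61/420)² = 3721/176400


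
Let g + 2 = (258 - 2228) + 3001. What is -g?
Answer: -1029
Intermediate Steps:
g = 1029 (g = -2 + ((258 - 2228) + 3001) = -2 + (-1970 + 3001) = -2 + 1031 = 1029)
-g = -1*1029 = -1029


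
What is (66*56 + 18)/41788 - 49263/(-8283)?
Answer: 348227551/57688334 ≈ 6.0364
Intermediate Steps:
(66*56 + 18)/41788 - 49263/(-8283) = (3696 + 18)*(1/41788) - 49263*(-1/8283) = 3714*(1/41788) + 16421/2761 = 1857/20894 + 16421/2761 = 348227551/57688334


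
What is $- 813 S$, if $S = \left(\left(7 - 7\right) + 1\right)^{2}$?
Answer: $-813$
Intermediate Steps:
$S = 1$ ($S = \left(\left(7 - 7\right) + 1\right)^{2} = \left(0 + 1\right)^{2} = 1^{2} = 1$)
$- 813 S = \left(-813\right) 1 = -813$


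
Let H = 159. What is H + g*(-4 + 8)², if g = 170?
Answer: 2879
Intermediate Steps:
H + g*(-4 + 8)² = 159 + 170*(-4 + 8)² = 159 + 170*4² = 159 + 170*16 = 159 + 2720 = 2879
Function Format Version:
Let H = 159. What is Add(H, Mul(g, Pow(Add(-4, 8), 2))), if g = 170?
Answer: 2879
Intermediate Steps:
Add(H, Mul(g, Pow(Add(-4, 8), 2))) = Add(159, Mul(170, Pow(Add(-4, 8), 2))) = Add(159, Mul(170, Pow(4, 2))) = Add(159, Mul(170, 16)) = Add(159, 2720) = 2879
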